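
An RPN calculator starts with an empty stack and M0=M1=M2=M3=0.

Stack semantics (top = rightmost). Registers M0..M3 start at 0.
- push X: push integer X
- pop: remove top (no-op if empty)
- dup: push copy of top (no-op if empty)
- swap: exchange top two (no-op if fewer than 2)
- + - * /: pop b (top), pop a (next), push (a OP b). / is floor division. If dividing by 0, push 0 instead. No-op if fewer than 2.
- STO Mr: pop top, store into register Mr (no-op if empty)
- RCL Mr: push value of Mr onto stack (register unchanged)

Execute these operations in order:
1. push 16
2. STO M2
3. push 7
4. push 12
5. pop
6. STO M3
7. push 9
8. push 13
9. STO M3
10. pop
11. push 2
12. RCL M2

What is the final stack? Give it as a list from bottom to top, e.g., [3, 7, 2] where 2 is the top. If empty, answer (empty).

After op 1 (push 16): stack=[16] mem=[0,0,0,0]
After op 2 (STO M2): stack=[empty] mem=[0,0,16,0]
After op 3 (push 7): stack=[7] mem=[0,0,16,0]
After op 4 (push 12): stack=[7,12] mem=[0,0,16,0]
After op 5 (pop): stack=[7] mem=[0,0,16,0]
After op 6 (STO M3): stack=[empty] mem=[0,0,16,7]
After op 7 (push 9): stack=[9] mem=[0,0,16,7]
After op 8 (push 13): stack=[9,13] mem=[0,0,16,7]
After op 9 (STO M3): stack=[9] mem=[0,0,16,13]
After op 10 (pop): stack=[empty] mem=[0,0,16,13]
After op 11 (push 2): stack=[2] mem=[0,0,16,13]
After op 12 (RCL M2): stack=[2,16] mem=[0,0,16,13]

Answer: [2, 16]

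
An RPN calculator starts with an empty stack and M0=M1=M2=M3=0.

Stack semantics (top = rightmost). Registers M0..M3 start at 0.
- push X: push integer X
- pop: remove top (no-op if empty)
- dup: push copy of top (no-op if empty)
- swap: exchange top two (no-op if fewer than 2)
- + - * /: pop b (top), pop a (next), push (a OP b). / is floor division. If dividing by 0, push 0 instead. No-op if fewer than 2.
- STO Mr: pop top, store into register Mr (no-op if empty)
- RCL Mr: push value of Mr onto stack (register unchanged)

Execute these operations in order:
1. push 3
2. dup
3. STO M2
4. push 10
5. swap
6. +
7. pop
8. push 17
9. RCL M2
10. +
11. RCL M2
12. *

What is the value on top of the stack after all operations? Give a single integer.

After op 1 (push 3): stack=[3] mem=[0,0,0,0]
After op 2 (dup): stack=[3,3] mem=[0,0,0,0]
After op 3 (STO M2): stack=[3] mem=[0,0,3,0]
After op 4 (push 10): stack=[3,10] mem=[0,0,3,0]
After op 5 (swap): stack=[10,3] mem=[0,0,3,0]
After op 6 (+): stack=[13] mem=[0,0,3,0]
After op 7 (pop): stack=[empty] mem=[0,0,3,0]
After op 8 (push 17): stack=[17] mem=[0,0,3,0]
After op 9 (RCL M2): stack=[17,3] mem=[0,0,3,0]
After op 10 (+): stack=[20] mem=[0,0,3,0]
After op 11 (RCL M2): stack=[20,3] mem=[0,0,3,0]
After op 12 (*): stack=[60] mem=[0,0,3,0]

Answer: 60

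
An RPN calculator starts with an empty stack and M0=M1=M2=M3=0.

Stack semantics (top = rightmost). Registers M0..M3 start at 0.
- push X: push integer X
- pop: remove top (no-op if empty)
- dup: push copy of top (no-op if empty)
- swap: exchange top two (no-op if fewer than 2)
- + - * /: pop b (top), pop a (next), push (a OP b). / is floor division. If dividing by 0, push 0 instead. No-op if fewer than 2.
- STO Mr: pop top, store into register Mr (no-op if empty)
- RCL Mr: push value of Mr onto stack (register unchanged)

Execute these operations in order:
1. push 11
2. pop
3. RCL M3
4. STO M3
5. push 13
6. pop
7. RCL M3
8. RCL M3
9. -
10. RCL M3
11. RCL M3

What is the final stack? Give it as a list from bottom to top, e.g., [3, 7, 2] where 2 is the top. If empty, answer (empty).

Answer: [0, 0, 0]

Derivation:
After op 1 (push 11): stack=[11] mem=[0,0,0,0]
After op 2 (pop): stack=[empty] mem=[0,0,0,0]
After op 3 (RCL M3): stack=[0] mem=[0,0,0,0]
After op 4 (STO M3): stack=[empty] mem=[0,0,0,0]
After op 5 (push 13): stack=[13] mem=[0,0,0,0]
After op 6 (pop): stack=[empty] mem=[0,0,0,0]
After op 7 (RCL M3): stack=[0] mem=[0,0,0,0]
After op 8 (RCL M3): stack=[0,0] mem=[0,0,0,0]
After op 9 (-): stack=[0] mem=[0,0,0,0]
After op 10 (RCL M3): stack=[0,0] mem=[0,0,0,0]
After op 11 (RCL M3): stack=[0,0,0] mem=[0,0,0,0]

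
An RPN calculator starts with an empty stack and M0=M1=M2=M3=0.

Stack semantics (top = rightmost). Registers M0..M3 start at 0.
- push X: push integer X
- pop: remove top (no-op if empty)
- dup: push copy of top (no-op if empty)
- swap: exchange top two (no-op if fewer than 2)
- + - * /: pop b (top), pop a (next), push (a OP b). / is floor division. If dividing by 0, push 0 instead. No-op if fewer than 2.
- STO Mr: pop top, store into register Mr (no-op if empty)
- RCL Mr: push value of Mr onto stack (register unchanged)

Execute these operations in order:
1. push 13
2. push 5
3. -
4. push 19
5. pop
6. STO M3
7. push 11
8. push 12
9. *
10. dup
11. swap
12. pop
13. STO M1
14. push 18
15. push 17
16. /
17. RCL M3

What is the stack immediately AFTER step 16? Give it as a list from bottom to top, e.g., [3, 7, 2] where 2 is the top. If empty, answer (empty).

After op 1 (push 13): stack=[13] mem=[0,0,0,0]
After op 2 (push 5): stack=[13,5] mem=[0,0,0,0]
After op 3 (-): stack=[8] mem=[0,0,0,0]
After op 4 (push 19): stack=[8,19] mem=[0,0,0,0]
After op 5 (pop): stack=[8] mem=[0,0,0,0]
After op 6 (STO M3): stack=[empty] mem=[0,0,0,8]
After op 7 (push 11): stack=[11] mem=[0,0,0,8]
After op 8 (push 12): stack=[11,12] mem=[0,0,0,8]
After op 9 (*): stack=[132] mem=[0,0,0,8]
After op 10 (dup): stack=[132,132] mem=[0,0,0,8]
After op 11 (swap): stack=[132,132] mem=[0,0,0,8]
After op 12 (pop): stack=[132] mem=[0,0,0,8]
After op 13 (STO M1): stack=[empty] mem=[0,132,0,8]
After op 14 (push 18): stack=[18] mem=[0,132,0,8]
After op 15 (push 17): stack=[18,17] mem=[0,132,0,8]
After op 16 (/): stack=[1] mem=[0,132,0,8]

[1]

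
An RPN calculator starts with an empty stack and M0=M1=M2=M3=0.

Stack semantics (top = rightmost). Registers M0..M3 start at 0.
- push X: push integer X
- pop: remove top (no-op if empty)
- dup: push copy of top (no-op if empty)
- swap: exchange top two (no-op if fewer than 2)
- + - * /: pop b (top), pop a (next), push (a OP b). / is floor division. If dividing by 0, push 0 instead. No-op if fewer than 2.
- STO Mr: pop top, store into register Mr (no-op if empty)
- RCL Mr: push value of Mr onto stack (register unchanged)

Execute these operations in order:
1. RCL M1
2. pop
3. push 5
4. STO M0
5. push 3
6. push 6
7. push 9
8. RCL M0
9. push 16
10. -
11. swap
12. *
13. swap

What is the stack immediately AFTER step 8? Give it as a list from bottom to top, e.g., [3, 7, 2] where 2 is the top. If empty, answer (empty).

After op 1 (RCL M1): stack=[0] mem=[0,0,0,0]
After op 2 (pop): stack=[empty] mem=[0,0,0,0]
After op 3 (push 5): stack=[5] mem=[0,0,0,0]
After op 4 (STO M0): stack=[empty] mem=[5,0,0,0]
After op 5 (push 3): stack=[3] mem=[5,0,0,0]
After op 6 (push 6): stack=[3,6] mem=[5,0,0,0]
After op 7 (push 9): stack=[3,6,9] mem=[5,0,0,0]
After op 8 (RCL M0): stack=[3,6,9,5] mem=[5,0,0,0]

[3, 6, 9, 5]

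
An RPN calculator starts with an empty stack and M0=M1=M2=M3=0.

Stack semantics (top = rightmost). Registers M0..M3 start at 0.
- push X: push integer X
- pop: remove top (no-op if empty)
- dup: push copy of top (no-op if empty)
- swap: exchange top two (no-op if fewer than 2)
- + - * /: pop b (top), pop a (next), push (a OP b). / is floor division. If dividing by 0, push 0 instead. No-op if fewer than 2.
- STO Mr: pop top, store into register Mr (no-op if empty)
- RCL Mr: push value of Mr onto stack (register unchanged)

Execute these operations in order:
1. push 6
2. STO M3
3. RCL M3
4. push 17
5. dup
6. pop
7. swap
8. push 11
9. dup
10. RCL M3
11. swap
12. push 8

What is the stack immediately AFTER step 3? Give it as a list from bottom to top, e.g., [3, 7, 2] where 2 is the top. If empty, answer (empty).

After op 1 (push 6): stack=[6] mem=[0,0,0,0]
After op 2 (STO M3): stack=[empty] mem=[0,0,0,6]
After op 3 (RCL M3): stack=[6] mem=[0,0,0,6]

[6]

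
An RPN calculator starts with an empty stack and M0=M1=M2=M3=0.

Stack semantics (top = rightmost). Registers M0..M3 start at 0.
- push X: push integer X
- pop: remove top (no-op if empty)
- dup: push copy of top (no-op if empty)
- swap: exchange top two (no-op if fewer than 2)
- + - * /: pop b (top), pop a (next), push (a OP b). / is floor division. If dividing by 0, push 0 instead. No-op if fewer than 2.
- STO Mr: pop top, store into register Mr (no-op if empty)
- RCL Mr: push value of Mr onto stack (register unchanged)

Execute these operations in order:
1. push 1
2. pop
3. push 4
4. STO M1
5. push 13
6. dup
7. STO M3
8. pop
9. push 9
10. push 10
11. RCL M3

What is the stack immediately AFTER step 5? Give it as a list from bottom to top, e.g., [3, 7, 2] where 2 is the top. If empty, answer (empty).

After op 1 (push 1): stack=[1] mem=[0,0,0,0]
After op 2 (pop): stack=[empty] mem=[0,0,0,0]
After op 3 (push 4): stack=[4] mem=[0,0,0,0]
After op 4 (STO M1): stack=[empty] mem=[0,4,0,0]
After op 5 (push 13): stack=[13] mem=[0,4,0,0]

[13]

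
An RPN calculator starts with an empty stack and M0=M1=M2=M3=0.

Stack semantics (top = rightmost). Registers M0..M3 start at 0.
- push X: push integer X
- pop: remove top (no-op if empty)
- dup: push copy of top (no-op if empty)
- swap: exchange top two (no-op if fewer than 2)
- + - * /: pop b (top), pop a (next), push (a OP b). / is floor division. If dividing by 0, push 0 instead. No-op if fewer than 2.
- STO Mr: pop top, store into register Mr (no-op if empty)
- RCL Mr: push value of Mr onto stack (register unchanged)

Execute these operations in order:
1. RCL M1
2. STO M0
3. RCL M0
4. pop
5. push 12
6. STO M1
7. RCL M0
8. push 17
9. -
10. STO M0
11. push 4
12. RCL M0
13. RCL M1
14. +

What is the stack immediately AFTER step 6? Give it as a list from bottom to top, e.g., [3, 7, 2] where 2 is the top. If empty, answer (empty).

After op 1 (RCL M1): stack=[0] mem=[0,0,0,0]
After op 2 (STO M0): stack=[empty] mem=[0,0,0,0]
After op 3 (RCL M0): stack=[0] mem=[0,0,0,0]
After op 4 (pop): stack=[empty] mem=[0,0,0,0]
After op 5 (push 12): stack=[12] mem=[0,0,0,0]
After op 6 (STO M1): stack=[empty] mem=[0,12,0,0]

(empty)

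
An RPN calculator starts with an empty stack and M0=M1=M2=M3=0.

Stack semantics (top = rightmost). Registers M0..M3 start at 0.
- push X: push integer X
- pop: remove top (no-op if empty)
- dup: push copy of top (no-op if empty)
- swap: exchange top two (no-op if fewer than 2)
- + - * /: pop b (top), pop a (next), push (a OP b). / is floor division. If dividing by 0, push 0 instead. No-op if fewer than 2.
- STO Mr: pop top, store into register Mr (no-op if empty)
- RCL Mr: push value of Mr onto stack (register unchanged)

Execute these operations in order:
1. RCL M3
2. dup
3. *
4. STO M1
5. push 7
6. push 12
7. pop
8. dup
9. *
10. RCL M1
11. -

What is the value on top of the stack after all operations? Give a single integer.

After op 1 (RCL M3): stack=[0] mem=[0,0,0,0]
After op 2 (dup): stack=[0,0] mem=[0,0,0,0]
After op 3 (*): stack=[0] mem=[0,0,0,0]
After op 4 (STO M1): stack=[empty] mem=[0,0,0,0]
After op 5 (push 7): stack=[7] mem=[0,0,0,0]
After op 6 (push 12): stack=[7,12] mem=[0,0,0,0]
After op 7 (pop): stack=[7] mem=[0,0,0,0]
After op 8 (dup): stack=[7,7] mem=[0,0,0,0]
After op 9 (*): stack=[49] mem=[0,0,0,0]
After op 10 (RCL M1): stack=[49,0] mem=[0,0,0,0]
After op 11 (-): stack=[49] mem=[0,0,0,0]

Answer: 49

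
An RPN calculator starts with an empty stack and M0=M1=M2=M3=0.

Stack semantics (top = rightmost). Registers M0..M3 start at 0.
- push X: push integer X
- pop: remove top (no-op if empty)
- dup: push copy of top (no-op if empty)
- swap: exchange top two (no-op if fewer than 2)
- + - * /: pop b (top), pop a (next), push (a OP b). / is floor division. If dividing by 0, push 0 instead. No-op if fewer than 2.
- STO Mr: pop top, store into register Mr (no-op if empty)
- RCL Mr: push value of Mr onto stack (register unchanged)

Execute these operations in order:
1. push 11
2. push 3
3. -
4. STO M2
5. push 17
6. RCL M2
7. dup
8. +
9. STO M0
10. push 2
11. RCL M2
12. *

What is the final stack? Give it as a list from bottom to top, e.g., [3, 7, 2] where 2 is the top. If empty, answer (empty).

After op 1 (push 11): stack=[11] mem=[0,0,0,0]
After op 2 (push 3): stack=[11,3] mem=[0,0,0,0]
After op 3 (-): stack=[8] mem=[0,0,0,0]
After op 4 (STO M2): stack=[empty] mem=[0,0,8,0]
After op 5 (push 17): stack=[17] mem=[0,0,8,0]
After op 6 (RCL M2): stack=[17,8] mem=[0,0,8,0]
After op 7 (dup): stack=[17,8,8] mem=[0,0,8,0]
After op 8 (+): stack=[17,16] mem=[0,0,8,0]
After op 9 (STO M0): stack=[17] mem=[16,0,8,0]
After op 10 (push 2): stack=[17,2] mem=[16,0,8,0]
After op 11 (RCL M2): stack=[17,2,8] mem=[16,0,8,0]
After op 12 (*): stack=[17,16] mem=[16,0,8,0]

Answer: [17, 16]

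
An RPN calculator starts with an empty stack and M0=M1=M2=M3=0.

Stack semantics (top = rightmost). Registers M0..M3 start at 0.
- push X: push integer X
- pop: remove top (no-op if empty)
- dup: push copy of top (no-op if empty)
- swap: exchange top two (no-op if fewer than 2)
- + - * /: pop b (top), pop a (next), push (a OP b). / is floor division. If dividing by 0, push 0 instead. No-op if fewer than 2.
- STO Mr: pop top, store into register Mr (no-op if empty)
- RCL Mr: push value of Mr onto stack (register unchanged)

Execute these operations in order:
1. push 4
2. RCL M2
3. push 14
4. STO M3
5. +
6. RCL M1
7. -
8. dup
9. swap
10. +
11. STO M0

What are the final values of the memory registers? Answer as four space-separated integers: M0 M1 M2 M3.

After op 1 (push 4): stack=[4] mem=[0,0,0,0]
After op 2 (RCL M2): stack=[4,0] mem=[0,0,0,0]
After op 3 (push 14): stack=[4,0,14] mem=[0,0,0,0]
After op 4 (STO M3): stack=[4,0] mem=[0,0,0,14]
After op 5 (+): stack=[4] mem=[0,0,0,14]
After op 6 (RCL M1): stack=[4,0] mem=[0,0,0,14]
After op 7 (-): stack=[4] mem=[0,0,0,14]
After op 8 (dup): stack=[4,4] mem=[0,0,0,14]
After op 9 (swap): stack=[4,4] mem=[0,0,0,14]
After op 10 (+): stack=[8] mem=[0,0,0,14]
After op 11 (STO M0): stack=[empty] mem=[8,0,0,14]

Answer: 8 0 0 14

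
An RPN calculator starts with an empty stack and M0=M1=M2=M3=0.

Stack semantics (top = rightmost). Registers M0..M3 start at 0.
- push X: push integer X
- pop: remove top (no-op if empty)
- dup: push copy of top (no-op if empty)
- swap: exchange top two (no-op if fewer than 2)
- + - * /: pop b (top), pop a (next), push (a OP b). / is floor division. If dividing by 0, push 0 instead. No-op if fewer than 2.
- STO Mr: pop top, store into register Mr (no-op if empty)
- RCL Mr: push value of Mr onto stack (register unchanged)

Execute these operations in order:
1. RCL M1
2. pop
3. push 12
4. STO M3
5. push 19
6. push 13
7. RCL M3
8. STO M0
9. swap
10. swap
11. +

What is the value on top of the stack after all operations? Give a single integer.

After op 1 (RCL M1): stack=[0] mem=[0,0,0,0]
After op 2 (pop): stack=[empty] mem=[0,0,0,0]
After op 3 (push 12): stack=[12] mem=[0,0,0,0]
After op 4 (STO M3): stack=[empty] mem=[0,0,0,12]
After op 5 (push 19): stack=[19] mem=[0,0,0,12]
After op 6 (push 13): stack=[19,13] mem=[0,0,0,12]
After op 7 (RCL M3): stack=[19,13,12] mem=[0,0,0,12]
After op 8 (STO M0): stack=[19,13] mem=[12,0,0,12]
After op 9 (swap): stack=[13,19] mem=[12,0,0,12]
After op 10 (swap): stack=[19,13] mem=[12,0,0,12]
After op 11 (+): stack=[32] mem=[12,0,0,12]

Answer: 32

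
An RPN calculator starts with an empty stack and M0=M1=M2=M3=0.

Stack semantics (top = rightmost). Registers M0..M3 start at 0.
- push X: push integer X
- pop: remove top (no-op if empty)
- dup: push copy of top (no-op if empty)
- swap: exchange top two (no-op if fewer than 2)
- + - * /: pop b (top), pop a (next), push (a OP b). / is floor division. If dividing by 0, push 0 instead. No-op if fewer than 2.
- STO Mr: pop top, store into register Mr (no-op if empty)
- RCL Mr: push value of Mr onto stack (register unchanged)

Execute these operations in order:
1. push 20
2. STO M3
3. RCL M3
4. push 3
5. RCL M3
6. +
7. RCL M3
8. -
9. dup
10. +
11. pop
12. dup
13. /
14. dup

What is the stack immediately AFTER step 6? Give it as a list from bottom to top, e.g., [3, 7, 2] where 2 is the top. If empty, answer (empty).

After op 1 (push 20): stack=[20] mem=[0,0,0,0]
After op 2 (STO M3): stack=[empty] mem=[0,0,0,20]
After op 3 (RCL M3): stack=[20] mem=[0,0,0,20]
After op 4 (push 3): stack=[20,3] mem=[0,0,0,20]
After op 5 (RCL M3): stack=[20,3,20] mem=[0,0,0,20]
After op 6 (+): stack=[20,23] mem=[0,0,0,20]

[20, 23]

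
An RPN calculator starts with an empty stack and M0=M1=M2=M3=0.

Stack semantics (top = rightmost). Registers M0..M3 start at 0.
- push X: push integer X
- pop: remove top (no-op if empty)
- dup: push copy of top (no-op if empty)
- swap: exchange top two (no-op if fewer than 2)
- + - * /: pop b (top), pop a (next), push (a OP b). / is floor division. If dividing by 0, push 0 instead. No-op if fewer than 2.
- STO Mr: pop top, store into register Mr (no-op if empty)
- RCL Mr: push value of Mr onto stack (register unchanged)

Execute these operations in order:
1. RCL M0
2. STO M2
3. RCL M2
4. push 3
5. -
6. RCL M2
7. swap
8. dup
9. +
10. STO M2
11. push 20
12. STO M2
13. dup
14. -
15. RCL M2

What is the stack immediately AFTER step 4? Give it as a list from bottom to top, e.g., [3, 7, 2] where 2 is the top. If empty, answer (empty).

After op 1 (RCL M0): stack=[0] mem=[0,0,0,0]
After op 2 (STO M2): stack=[empty] mem=[0,0,0,0]
After op 3 (RCL M2): stack=[0] mem=[0,0,0,0]
After op 4 (push 3): stack=[0,3] mem=[0,0,0,0]

[0, 3]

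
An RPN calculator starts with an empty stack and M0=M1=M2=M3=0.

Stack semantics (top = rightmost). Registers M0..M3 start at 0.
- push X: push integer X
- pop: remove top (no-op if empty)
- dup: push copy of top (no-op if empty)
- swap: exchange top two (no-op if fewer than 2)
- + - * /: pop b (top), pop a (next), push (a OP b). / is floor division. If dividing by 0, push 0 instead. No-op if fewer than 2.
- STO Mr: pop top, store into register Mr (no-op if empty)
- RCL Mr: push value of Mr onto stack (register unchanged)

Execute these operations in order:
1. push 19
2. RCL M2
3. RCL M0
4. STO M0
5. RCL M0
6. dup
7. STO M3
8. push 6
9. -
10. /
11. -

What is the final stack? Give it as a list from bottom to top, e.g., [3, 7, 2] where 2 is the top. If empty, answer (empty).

Answer: [19]

Derivation:
After op 1 (push 19): stack=[19] mem=[0,0,0,0]
After op 2 (RCL M2): stack=[19,0] mem=[0,0,0,0]
After op 3 (RCL M0): stack=[19,0,0] mem=[0,0,0,0]
After op 4 (STO M0): stack=[19,0] mem=[0,0,0,0]
After op 5 (RCL M0): stack=[19,0,0] mem=[0,0,0,0]
After op 6 (dup): stack=[19,0,0,0] mem=[0,0,0,0]
After op 7 (STO M3): stack=[19,0,0] mem=[0,0,0,0]
After op 8 (push 6): stack=[19,0,0,6] mem=[0,0,0,0]
After op 9 (-): stack=[19,0,-6] mem=[0,0,0,0]
After op 10 (/): stack=[19,0] mem=[0,0,0,0]
After op 11 (-): stack=[19] mem=[0,0,0,0]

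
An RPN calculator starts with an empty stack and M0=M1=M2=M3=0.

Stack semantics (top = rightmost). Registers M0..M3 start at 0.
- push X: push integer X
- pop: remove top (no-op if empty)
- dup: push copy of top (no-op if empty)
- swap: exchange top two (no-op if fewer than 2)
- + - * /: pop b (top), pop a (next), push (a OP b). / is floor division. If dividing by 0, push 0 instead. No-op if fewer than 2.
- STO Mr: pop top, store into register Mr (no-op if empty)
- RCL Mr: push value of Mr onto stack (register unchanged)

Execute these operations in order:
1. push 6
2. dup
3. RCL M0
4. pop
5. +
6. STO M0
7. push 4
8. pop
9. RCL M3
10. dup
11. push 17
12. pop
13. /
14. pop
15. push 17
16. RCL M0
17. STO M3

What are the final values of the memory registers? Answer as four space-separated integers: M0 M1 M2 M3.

Answer: 12 0 0 12

Derivation:
After op 1 (push 6): stack=[6] mem=[0,0,0,0]
After op 2 (dup): stack=[6,6] mem=[0,0,0,0]
After op 3 (RCL M0): stack=[6,6,0] mem=[0,0,0,0]
After op 4 (pop): stack=[6,6] mem=[0,0,0,0]
After op 5 (+): stack=[12] mem=[0,0,0,0]
After op 6 (STO M0): stack=[empty] mem=[12,0,0,0]
After op 7 (push 4): stack=[4] mem=[12,0,0,0]
After op 8 (pop): stack=[empty] mem=[12,0,0,0]
After op 9 (RCL M3): stack=[0] mem=[12,0,0,0]
After op 10 (dup): stack=[0,0] mem=[12,0,0,0]
After op 11 (push 17): stack=[0,0,17] mem=[12,0,0,0]
After op 12 (pop): stack=[0,0] mem=[12,0,0,0]
After op 13 (/): stack=[0] mem=[12,0,0,0]
After op 14 (pop): stack=[empty] mem=[12,0,0,0]
After op 15 (push 17): stack=[17] mem=[12,0,0,0]
After op 16 (RCL M0): stack=[17,12] mem=[12,0,0,0]
After op 17 (STO M3): stack=[17] mem=[12,0,0,12]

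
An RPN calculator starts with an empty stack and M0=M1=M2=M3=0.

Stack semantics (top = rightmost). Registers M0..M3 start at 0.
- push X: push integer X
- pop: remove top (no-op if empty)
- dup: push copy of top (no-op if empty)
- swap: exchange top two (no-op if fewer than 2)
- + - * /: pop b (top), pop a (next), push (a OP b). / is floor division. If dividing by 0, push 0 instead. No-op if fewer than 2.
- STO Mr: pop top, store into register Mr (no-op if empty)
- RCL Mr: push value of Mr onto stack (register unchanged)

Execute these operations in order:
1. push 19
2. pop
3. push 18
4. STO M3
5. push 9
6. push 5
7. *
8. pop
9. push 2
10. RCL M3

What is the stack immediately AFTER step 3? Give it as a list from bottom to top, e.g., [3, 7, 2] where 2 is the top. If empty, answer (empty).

After op 1 (push 19): stack=[19] mem=[0,0,0,0]
After op 2 (pop): stack=[empty] mem=[0,0,0,0]
After op 3 (push 18): stack=[18] mem=[0,0,0,0]

[18]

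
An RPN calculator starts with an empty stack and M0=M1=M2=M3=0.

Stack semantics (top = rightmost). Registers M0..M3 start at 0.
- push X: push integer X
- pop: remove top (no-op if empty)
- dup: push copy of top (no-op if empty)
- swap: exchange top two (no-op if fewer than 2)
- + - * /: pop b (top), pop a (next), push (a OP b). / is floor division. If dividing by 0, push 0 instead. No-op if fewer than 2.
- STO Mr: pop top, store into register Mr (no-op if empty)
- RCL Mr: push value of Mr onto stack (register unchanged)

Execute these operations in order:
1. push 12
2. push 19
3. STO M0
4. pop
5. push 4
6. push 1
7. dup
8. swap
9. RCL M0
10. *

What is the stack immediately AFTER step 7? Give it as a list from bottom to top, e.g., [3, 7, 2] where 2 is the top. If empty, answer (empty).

After op 1 (push 12): stack=[12] mem=[0,0,0,0]
After op 2 (push 19): stack=[12,19] mem=[0,0,0,0]
After op 3 (STO M0): stack=[12] mem=[19,0,0,0]
After op 4 (pop): stack=[empty] mem=[19,0,0,0]
After op 5 (push 4): stack=[4] mem=[19,0,0,0]
After op 6 (push 1): stack=[4,1] mem=[19,0,0,0]
After op 7 (dup): stack=[4,1,1] mem=[19,0,0,0]

[4, 1, 1]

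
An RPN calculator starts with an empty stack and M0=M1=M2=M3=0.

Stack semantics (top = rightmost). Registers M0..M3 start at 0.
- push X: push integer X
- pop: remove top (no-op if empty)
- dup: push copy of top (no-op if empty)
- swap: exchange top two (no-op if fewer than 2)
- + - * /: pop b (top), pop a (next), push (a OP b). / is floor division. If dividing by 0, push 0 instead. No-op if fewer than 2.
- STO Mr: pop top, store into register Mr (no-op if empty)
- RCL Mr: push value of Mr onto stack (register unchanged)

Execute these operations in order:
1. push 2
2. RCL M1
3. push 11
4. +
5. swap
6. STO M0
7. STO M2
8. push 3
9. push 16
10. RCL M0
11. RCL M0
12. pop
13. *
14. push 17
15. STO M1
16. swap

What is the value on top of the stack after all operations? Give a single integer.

Answer: 3

Derivation:
After op 1 (push 2): stack=[2] mem=[0,0,0,0]
After op 2 (RCL M1): stack=[2,0] mem=[0,0,0,0]
After op 3 (push 11): stack=[2,0,11] mem=[0,0,0,0]
After op 4 (+): stack=[2,11] mem=[0,0,0,0]
After op 5 (swap): stack=[11,2] mem=[0,0,0,0]
After op 6 (STO M0): stack=[11] mem=[2,0,0,0]
After op 7 (STO M2): stack=[empty] mem=[2,0,11,0]
After op 8 (push 3): stack=[3] mem=[2,0,11,0]
After op 9 (push 16): stack=[3,16] mem=[2,0,11,0]
After op 10 (RCL M0): stack=[3,16,2] mem=[2,0,11,0]
After op 11 (RCL M0): stack=[3,16,2,2] mem=[2,0,11,0]
After op 12 (pop): stack=[3,16,2] mem=[2,0,11,0]
After op 13 (*): stack=[3,32] mem=[2,0,11,0]
After op 14 (push 17): stack=[3,32,17] mem=[2,0,11,0]
After op 15 (STO M1): stack=[3,32] mem=[2,17,11,0]
After op 16 (swap): stack=[32,3] mem=[2,17,11,0]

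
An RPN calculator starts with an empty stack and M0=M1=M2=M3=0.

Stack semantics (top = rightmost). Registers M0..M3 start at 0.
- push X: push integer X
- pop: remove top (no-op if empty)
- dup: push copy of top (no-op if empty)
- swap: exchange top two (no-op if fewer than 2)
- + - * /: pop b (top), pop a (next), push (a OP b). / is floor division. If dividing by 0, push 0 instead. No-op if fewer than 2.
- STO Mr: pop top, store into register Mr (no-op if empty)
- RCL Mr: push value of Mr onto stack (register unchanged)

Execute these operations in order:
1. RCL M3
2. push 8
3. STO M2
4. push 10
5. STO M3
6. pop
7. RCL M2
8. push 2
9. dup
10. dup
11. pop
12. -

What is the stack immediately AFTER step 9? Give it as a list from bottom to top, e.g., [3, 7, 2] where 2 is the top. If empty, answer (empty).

After op 1 (RCL M3): stack=[0] mem=[0,0,0,0]
After op 2 (push 8): stack=[0,8] mem=[0,0,0,0]
After op 3 (STO M2): stack=[0] mem=[0,0,8,0]
After op 4 (push 10): stack=[0,10] mem=[0,0,8,0]
After op 5 (STO M3): stack=[0] mem=[0,0,8,10]
After op 6 (pop): stack=[empty] mem=[0,0,8,10]
After op 7 (RCL M2): stack=[8] mem=[0,0,8,10]
After op 8 (push 2): stack=[8,2] mem=[0,0,8,10]
After op 9 (dup): stack=[8,2,2] mem=[0,0,8,10]

[8, 2, 2]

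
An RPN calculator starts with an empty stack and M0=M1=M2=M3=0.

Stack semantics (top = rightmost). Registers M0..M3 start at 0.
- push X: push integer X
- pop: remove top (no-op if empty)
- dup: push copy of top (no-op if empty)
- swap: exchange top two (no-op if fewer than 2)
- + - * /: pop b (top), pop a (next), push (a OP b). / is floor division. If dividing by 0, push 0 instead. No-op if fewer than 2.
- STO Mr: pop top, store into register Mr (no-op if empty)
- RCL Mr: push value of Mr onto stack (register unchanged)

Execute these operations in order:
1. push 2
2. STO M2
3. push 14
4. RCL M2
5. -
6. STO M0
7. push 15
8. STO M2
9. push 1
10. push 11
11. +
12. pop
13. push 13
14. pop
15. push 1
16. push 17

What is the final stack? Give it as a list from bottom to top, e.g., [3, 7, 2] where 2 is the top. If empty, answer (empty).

Answer: [1, 17]

Derivation:
After op 1 (push 2): stack=[2] mem=[0,0,0,0]
After op 2 (STO M2): stack=[empty] mem=[0,0,2,0]
After op 3 (push 14): stack=[14] mem=[0,0,2,0]
After op 4 (RCL M2): stack=[14,2] mem=[0,0,2,0]
After op 5 (-): stack=[12] mem=[0,0,2,0]
After op 6 (STO M0): stack=[empty] mem=[12,0,2,0]
After op 7 (push 15): stack=[15] mem=[12,0,2,0]
After op 8 (STO M2): stack=[empty] mem=[12,0,15,0]
After op 9 (push 1): stack=[1] mem=[12,0,15,0]
After op 10 (push 11): stack=[1,11] mem=[12,0,15,0]
After op 11 (+): stack=[12] mem=[12,0,15,0]
After op 12 (pop): stack=[empty] mem=[12,0,15,0]
After op 13 (push 13): stack=[13] mem=[12,0,15,0]
After op 14 (pop): stack=[empty] mem=[12,0,15,0]
After op 15 (push 1): stack=[1] mem=[12,0,15,0]
After op 16 (push 17): stack=[1,17] mem=[12,0,15,0]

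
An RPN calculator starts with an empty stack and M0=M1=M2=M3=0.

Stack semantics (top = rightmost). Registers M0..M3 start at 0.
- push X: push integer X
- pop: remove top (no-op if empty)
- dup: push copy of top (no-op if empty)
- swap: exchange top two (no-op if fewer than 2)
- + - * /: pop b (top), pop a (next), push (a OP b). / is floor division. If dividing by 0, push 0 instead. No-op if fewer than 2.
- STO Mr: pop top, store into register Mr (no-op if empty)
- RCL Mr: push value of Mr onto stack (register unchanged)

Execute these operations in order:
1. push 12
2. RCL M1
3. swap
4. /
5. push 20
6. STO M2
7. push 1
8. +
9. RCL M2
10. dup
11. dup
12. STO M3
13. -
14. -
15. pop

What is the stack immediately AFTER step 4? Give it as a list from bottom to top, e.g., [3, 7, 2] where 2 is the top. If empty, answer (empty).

After op 1 (push 12): stack=[12] mem=[0,0,0,0]
After op 2 (RCL M1): stack=[12,0] mem=[0,0,0,0]
After op 3 (swap): stack=[0,12] mem=[0,0,0,0]
After op 4 (/): stack=[0] mem=[0,0,0,0]

[0]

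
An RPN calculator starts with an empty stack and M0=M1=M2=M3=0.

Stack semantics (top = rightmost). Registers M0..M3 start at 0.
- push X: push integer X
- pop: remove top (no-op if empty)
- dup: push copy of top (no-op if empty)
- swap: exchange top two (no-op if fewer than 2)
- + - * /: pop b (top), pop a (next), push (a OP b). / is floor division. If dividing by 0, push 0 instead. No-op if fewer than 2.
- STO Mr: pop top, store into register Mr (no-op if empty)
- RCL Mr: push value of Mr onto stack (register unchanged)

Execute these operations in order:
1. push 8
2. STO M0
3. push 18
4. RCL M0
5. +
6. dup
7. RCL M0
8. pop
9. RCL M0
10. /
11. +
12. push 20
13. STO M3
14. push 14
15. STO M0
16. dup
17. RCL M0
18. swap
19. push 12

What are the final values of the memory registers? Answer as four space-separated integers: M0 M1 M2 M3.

Answer: 14 0 0 20

Derivation:
After op 1 (push 8): stack=[8] mem=[0,0,0,0]
After op 2 (STO M0): stack=[empty] mem=[8,0,0,0]
After op 3 (push 18): stack=[18] mem=[8,0,0,0]
After op 4 (RCL M0): stack=[18,8] mem=[8,0,0,0]
After op 5 (+): stack=[26] mem=[8,0,0,0]
After op 6 (dup): stack=[26,26] mem=[8,0,0,0]
After op 7 (RCL M0): stack=[26,26,8] mem=[8,0,0,0]
After op 8 (pop): stack=[26,26] mem=[8,0,0,0]
After op 9 (RCL M0): stack=[26,26,8] mem=[8,0,0,0]
After op 10 (/): stack=[26,3] mem=[8,0,0,0]
After op 11 (+): stack=[29] mem=[8,0,0,0]
After op 12 (push 20): stack=[29,20] mem=[8,0,0,0]
After op 13 (STO M3): stack=[29] mem=[8,0,0,20]
After op 14 (push 14): stack=[29,14] mem=[8,0,0,20]
After op 15 (STO M0): stack=[29] mem=[14,0,0,20]
After op 16 (dup): stack=[29,29] mem=[14,0,0,20]
After op 17 (RCL M0): stack=[29,29,14] mem=[14,0,0,20]
After op 18 (swap): stack=[29,14,29] mem=[14,0,0,20]
After op 19 (push 12): stack=[29,14,29,12] mem=[14,0,0,20]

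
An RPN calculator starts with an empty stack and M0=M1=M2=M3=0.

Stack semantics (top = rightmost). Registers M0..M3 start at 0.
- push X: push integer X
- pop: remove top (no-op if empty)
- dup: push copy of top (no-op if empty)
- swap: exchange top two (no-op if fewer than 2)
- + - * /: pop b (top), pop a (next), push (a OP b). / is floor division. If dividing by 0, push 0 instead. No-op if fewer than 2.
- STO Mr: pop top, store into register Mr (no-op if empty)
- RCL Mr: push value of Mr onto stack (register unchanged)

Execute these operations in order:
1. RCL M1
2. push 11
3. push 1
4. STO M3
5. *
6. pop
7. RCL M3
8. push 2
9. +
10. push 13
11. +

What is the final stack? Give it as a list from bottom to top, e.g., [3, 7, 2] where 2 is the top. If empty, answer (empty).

After op 1 (RCL M1): stack=[0] mem=[0,0,0,0]
After op 2 (push 11): stack=[0,11] mem=[0,0,0,0]
After op 3 (push 1): stack=[0,11,1] mem=[0,0,0,0]
After op 4 (STO M3): stack=[0,11] mem=[0,0,0,1]
After op 5 (*): stack=[0] mem=[0,0,0,1]
After op 6 (pop): stack=[empty] mem=[0,0,0,1]
After op 7 (RCL M3): stack=[1] mem=[0,0,0,1]
After op 8 (push 2): stack=[1,2] mem=[0,0,0,1]
After op 9 (+): stack=[3] mem=[0,0,0,1]
After op 10 (push 13): stack=[3,13] mem=[0,0,0,1]
After op 11 (+): stack=[16] mem=[0,0,0,1]

Answer: [16]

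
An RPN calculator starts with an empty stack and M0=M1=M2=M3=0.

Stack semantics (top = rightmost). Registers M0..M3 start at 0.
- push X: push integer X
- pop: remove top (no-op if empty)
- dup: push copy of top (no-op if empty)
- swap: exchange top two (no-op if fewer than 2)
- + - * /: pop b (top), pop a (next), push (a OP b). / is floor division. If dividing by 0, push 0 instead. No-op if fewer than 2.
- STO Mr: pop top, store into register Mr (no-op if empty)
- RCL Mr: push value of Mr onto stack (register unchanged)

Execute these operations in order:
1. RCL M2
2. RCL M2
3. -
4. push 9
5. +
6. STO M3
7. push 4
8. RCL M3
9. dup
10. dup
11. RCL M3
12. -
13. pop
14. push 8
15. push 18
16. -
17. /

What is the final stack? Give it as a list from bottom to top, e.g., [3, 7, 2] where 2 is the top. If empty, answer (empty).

After op 1 (RCL M2): stack=[0] mem=[0,0,0,0]
After op 2 (RCL M2): stack=[0,0] mem=[0,0,0,0]
After op 3 (-): stack=[0] mem=[0,0,0,0]
After op 4 (push 9): stack=[0,9] mem=[0,0,0,0]
After op 5 (+): stack=[9] mem=[0,0,0,0]
After op 6 (STO M3): stack=[empty] mem=[0,0,0,9]
After op 7 (push 4): stack=[4] mem=[0,0,0,9]
After op 8 (RCL M3): stack=[4,9] mem=[0,0,0,9]
After op 9 (dup): stack=[4,9,9] mem=[0,0,0,9]
After op 10 (dup): stack=[4,9,9,9] mem=[0,0,0,9]
After op 11 (RCL M3): stack=[4,9,9,9,9] mem=[0,0,0,9]
After op 12 (-): stack=[4,9,9,0] mem=[0,0,0,9]
After op 13 (pop): stack=[4,9,9] mem=[0,0,0,9]
After op 14 (push 8): stack=[4,9,9,8] mem=[0,0,0,9]
After op 15 (push 18): stack=[4,9,9,8,18] mem=[0,0,0,9]
After op 16 (-): stack=[4,9,9,-10] mem=[0,0,0,9]
After op 17 (/): stack=[4,9,-1] mem=[0,0,0,9]

Answer: [4, 9, -1]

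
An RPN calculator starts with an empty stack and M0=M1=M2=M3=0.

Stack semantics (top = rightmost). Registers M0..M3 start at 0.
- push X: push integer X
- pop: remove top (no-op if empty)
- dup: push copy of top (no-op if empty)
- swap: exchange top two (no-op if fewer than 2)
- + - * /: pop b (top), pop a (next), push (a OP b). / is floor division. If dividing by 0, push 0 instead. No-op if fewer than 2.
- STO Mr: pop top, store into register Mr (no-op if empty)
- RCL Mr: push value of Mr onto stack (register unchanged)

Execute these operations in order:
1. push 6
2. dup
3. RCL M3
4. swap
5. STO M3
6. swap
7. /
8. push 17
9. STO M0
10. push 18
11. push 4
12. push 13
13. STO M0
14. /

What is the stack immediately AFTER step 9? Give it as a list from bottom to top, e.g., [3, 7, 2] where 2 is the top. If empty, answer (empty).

After op 1 (push 6): stack=[6] mem=[0,0,0,0]
After op 2 (dup): stack=[6,6] mem=[0,0,0,0]
After op 3 (RCL M3): stack=[6,6,0] mem=[0,0,0,0]
After op 4 (swap): stack=[6,0,6] mem=[0,0,0,0]
After op 5 (STO M3): stack=[6,0] mem=[0,0,0,6]
After op 6 (swap): stack=[0,6] mem=[0,0,0,6]
After op 7 (/): stack=[0] mem=[0,0,0,6]
After op 8 (push 17): stack=[0,17] mem=[0,0,0,6]
After op 9 (STO M0): stack=[0] mem=[17,0,0,6]

[0]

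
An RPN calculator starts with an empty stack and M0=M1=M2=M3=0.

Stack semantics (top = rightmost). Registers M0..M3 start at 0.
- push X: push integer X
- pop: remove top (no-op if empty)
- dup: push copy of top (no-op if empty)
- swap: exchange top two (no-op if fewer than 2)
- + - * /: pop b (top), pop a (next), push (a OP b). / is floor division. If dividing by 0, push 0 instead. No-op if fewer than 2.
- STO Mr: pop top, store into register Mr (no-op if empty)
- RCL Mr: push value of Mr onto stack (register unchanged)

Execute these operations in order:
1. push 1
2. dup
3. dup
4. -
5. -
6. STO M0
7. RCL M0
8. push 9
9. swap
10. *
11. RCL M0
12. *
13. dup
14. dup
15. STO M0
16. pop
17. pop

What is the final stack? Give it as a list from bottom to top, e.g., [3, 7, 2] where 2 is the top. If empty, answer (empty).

Answer: (empty)

Derivation:
After op 1 (push 1): stack=[1] mem=[0,0,0,0]
After op 2 (dup): stack=[1,1] mem=[0,0,0,0]
After op 3 (dup): stack=[1,1,1] mem=[0,0,0,0]
After op 4 (-): stack=[1,0] mem=[0,0,0,0]
After op 5 (-): stack=[1] mem=[0,0,0,0]
After op 6 (STO M0): stack=[empty] mem=[1,0,0,0]
After op 7 (RCL M0): stack=[1] mem=[1,0,0,0]
After op 8 (push 9): stack=[1,9] mem=[1,0,0,0]
After op 9 (swap): stack=[9,1] mem=[1,0,0,0]
After op 10 (*): stack=[9] mem=[1,0,0,0]
After op 11 (RCL M0): stack=[9,1] mem=[1,0,0,0]
After op 12 (*): stack=[9] mem=[1,0,0,0]
After op 13 (dup): stack=[9,9] mem=[1,0,0,0]
After op 14 (dup): stack=[9,9,9] mem=[1,0,0,0]
After op 15 (STO M0): stack=[9,9] mem=[9,0,0,0]
After op 16 (pop): stack=[9] mem=[9,0,0,0]
After op 17 (pop): stack=[empty] mem=[9,0,0,0]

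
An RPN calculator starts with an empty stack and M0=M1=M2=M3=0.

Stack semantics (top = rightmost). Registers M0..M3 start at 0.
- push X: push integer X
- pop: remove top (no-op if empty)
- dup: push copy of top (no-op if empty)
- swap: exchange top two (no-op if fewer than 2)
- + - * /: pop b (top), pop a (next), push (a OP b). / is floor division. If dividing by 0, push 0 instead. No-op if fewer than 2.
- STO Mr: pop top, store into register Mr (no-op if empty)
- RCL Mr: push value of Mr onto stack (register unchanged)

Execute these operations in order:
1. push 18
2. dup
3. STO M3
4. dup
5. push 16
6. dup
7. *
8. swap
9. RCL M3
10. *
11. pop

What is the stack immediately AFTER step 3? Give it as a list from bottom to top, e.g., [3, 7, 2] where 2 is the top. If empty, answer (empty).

After op 1 (push 18): stack=[18] mem=[0,0,0,0]
After op 2 (dup): stack=[18,18] mem=[0,0,0,0]
After op 3 (STO M3): stack=[18] mem=[0,0,0,18]

[18]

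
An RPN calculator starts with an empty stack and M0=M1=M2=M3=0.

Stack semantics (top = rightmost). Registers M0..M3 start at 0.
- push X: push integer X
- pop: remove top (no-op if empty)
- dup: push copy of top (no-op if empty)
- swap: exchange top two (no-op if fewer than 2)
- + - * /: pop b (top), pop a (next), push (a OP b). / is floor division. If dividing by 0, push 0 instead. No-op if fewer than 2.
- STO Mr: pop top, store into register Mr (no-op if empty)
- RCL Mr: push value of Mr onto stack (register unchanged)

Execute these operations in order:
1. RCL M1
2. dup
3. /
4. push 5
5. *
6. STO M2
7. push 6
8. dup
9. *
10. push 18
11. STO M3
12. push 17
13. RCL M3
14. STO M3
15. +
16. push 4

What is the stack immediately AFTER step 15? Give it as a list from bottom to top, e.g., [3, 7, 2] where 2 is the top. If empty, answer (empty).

After op 1 (RCL M1): stack=[0] mem=[0,0,0,0]
After op 2 (dup): stack=[0,0] mem=[0,0,0,0]
After op 3 (/): stack=[0] mem=[0,0,0,0]
After op 4 (push 5): stack=[0,5] mem=[0,0,0,0]
After op 5 (*): stack=[0] mem=[0,0,0,0]
After op 6 (STO M2): stack=[empty] mem=[0,0,0,0]
After op 7 (push 6): stack=[6] mem=[0,0,0,0]
After op 8 (dup): stack=[6,6] mem=[0,0,0,0]
After op 9 (*): stack=[36] mem=[0,0,0,0]
After op 10 (push 18): stack=[36,18] mem=[0,0,0,0]
After op 11 (STO M3): stack=[36] mem=[0,0,0,18]
After op 12 (push 17): stack=[36,17] mem=[0,0,0,18]
After op 13 (RCL M3): stack=[36,17,18] mem=[0,0,0,18]
After op 14 (STO M3): stack=[36,17] mem=[0,0,0,18]
After op 15 (+): stack=[53] mem=[0,0,0,18]

[53]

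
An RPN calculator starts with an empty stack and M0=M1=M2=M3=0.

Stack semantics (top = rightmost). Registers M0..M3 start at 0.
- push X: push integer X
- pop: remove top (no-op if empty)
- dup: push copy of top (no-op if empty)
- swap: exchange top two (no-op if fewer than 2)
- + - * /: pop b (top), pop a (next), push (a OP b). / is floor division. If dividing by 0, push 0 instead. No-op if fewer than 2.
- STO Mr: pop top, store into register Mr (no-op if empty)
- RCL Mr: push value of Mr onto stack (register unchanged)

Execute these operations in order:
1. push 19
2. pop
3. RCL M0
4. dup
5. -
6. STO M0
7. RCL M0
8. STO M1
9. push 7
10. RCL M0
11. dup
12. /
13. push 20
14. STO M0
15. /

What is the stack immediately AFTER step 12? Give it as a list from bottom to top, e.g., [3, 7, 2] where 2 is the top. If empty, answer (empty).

After op 1 (push 19): stack=[19] mem=[0,0,0,0]
After op 2 (pop): stack=[empty] mem=[0,0,0,0]
After op 3 (RCL M0): stack=[0] mem=[0,0,0,0]
After op 4 (dup): stack=[0,0] mem=[0,0,0,0]
After op 5 (-): stack=[0] mem=[0,0,0,0]
After op 6 (STO M0): stack=[empty] mem=[0,0,0,0]
After op 7 (RCL M0): stack=[0] mem=[0,0,0,0]
After op 8 (STO M1): stack=[empty] mem=[0,0,0,0]
After op 9 (push 7): stack=[7] mem=[0,0,0,0]
After op 10 (RCL M0): stack=[7,0] mem=[0,0,0,0]
After op 11 (dup): stack=[7,0,0] mem=[0,0,0,0]
After op 12 (/): stack=[7,0] mem=[0,0,0,0]

[7, 0]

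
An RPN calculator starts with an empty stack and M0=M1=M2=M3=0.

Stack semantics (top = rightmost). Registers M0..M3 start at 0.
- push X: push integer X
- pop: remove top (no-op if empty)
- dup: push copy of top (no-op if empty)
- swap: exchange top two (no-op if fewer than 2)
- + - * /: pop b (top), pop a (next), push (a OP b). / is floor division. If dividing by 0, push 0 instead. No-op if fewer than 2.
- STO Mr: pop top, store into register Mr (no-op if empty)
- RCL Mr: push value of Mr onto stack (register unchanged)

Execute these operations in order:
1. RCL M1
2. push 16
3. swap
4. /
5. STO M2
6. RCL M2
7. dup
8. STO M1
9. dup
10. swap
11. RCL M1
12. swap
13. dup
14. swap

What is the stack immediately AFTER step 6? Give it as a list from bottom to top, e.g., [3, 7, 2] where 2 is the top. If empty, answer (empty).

After op 1 (RCL M1): stack=[0] mem=[0,0,0,0]
After op 2 (push 16): stack=[0,16] mem=[0,0,0,0]
After op 3 (swap): stack=[16,0] mem=[0,0,0,0]
After op 4 (/): stack=[0] mem=[0,0,0,0]
After op 5 (STO M2): stack=[empty] mem=[0,0,0,0]
After op 6 (RCL M2): stack=[0] mem=[0,0,0,0]

[0]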